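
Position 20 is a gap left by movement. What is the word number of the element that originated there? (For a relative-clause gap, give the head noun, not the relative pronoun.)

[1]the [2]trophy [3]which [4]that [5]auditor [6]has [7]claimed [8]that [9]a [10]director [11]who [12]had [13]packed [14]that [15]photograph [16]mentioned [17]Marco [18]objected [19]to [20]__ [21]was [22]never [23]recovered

The gap at 20 is the prepositional object of "objected", inside a relative clause.
The relative pronoun is "which" (word 3); it is bound by the head noun immediately before it.
Its filler is the head noun "trophy", at word 2.

2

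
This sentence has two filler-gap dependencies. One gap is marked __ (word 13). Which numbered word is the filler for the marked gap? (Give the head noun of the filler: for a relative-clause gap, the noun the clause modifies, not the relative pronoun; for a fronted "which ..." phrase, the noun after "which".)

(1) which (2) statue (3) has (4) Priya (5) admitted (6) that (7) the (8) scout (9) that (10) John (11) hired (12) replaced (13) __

2

The marked gap is the direct object of "replaced".
Its filler is the fronted wh-phrase "which statue", at word 2.
(The other dependency links word 8 to a gap after word 11.)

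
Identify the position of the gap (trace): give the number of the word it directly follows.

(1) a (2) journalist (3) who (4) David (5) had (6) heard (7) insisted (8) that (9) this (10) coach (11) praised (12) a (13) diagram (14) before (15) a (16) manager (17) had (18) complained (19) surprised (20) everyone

The displaced element is "a journalist" (word 2).
It is linked across 1 clause boundary (Ø).
It functions as the subject of "insisted", so the gap sits immediately after word 6 ("heard").
Base order: David had heard that a journalist insisted that this coach praised a diagram before a manager had complained.

6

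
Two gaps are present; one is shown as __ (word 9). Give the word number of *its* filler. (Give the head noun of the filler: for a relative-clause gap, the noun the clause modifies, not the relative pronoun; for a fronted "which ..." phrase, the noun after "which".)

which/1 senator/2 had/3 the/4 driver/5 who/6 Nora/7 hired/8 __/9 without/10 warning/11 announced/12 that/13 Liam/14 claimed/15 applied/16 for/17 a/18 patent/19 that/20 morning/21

The marked gap is inside the relative clause, the direct object of "hired".
Its filler is the head noun "driver" (via "who"), at word 5.
(The other dependency links word 2 to a gap after word 15.)

5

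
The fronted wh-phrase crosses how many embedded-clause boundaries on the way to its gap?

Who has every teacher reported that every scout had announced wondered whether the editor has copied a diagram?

"who" is extracted from the subject of "wondered".
Boundaries crossed, outermost first: [that], [Ø] — 2 in total.

2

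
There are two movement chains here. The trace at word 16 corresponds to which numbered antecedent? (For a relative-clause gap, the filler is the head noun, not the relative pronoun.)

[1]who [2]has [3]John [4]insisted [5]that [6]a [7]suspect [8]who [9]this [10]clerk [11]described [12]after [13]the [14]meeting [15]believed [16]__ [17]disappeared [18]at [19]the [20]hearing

1

The marked gap is the subject of "disappeared".
Its filler is the fronted wh-phrase "who", at word 1.
(The other dependency links word 7 to a gap after word 11.)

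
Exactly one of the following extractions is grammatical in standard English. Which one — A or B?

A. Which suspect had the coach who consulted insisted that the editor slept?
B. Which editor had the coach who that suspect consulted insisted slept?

In A, the wh-phrase is extracted from inside a complex-NP island (relative clause) (introduced by "who"), which blocks movement.
In B, the extraction path crosses only that-complement boundaries, which are transparent.
So B is grammatical.

B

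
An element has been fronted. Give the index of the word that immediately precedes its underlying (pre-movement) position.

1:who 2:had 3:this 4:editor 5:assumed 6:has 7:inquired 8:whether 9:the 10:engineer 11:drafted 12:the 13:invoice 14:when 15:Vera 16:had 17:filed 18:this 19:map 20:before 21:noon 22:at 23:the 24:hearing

5

The displaced element is "who" (word 1).
It is linked across 1 clause boundary (Ø).
It functions as the subject of "inquired", so the gap sits immediately after word 5 ("assumed").
Base order: This editor had assumed that who has inquired whether the engineer drafted the invoice when Vera had filed this map before noon at the hearing.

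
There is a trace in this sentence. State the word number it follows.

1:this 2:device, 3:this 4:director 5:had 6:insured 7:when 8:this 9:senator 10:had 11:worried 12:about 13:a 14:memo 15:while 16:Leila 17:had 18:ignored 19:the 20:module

The displaced element is "this device" (word 2).
It functions as the direct object of "insured", so the gap sits immediately after word 6 ("insured").
Base order: This director had insured this device when this senator had worried about a memo while Leila had ignored the module.

6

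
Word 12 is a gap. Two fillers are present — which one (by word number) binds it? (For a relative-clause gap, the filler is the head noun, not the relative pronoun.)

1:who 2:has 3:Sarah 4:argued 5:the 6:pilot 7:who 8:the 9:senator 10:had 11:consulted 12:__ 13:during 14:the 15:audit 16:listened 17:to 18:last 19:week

6

The marked gap is inside the relative clause, the direct object of "consulted".
Its filler is the head noun "pilot" (via "who"), at word 6.
(The other dependency links word 1 to a gap after word 17.)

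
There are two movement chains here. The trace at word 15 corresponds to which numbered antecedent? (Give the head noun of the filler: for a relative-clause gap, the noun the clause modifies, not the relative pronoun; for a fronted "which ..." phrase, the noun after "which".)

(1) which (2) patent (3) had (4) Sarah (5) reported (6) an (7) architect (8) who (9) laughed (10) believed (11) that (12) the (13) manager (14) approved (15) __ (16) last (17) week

2

The marked gap is the direct object of "approved".
Its filler is the fronted wh-phrase "which patent", at word 2.
(The other dependency links word 7 to a gap after word 8.)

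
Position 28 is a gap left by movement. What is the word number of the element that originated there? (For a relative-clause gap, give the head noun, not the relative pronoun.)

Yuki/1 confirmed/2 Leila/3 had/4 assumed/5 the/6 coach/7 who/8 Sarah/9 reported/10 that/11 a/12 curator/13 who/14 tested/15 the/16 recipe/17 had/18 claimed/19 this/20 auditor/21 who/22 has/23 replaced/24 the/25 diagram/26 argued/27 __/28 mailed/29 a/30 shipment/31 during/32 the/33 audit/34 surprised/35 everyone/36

The gap at 28 is the subject of "mailed", inside a relative clause.
The relative pronoun is "who" (word 8); it is bound by the head noun immediately before it.
Its filler is the head noun "coach", at word 7.

7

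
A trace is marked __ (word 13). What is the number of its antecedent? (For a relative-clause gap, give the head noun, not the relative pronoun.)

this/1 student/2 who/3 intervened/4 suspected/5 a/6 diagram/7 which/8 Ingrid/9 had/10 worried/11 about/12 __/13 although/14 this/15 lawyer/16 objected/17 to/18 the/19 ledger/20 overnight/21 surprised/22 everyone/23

7

The gap at 13 is the prepositional object of "worried", inside a relative clause.
The relative pronoun is "which" (word 8); it is bound by the head noun immediately before it.
Its filler is the head noun "diagram", at word 7.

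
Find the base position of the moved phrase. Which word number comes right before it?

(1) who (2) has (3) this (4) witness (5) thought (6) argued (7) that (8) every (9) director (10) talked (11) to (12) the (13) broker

5

The displaced element is "who" (word 1).
It is linked across 1 clause boundary (Ø).
It functions as the subject of "argued", so the gap sits immediately after word 5 ("thought").
Base order: This witness has thought that who argued that every director talked to the broker.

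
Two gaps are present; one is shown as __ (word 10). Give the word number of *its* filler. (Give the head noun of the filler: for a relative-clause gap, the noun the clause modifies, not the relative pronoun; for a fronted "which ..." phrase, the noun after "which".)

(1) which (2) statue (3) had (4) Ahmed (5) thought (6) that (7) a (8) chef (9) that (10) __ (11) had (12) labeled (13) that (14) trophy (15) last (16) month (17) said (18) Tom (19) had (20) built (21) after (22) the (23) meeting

8

The marked gap is inside the relative clause, the subject of "labeled".
Its filler is the head noun "chef" (via "that"), at word 8.
(The other dependency links word 2 to a gap after word 20.)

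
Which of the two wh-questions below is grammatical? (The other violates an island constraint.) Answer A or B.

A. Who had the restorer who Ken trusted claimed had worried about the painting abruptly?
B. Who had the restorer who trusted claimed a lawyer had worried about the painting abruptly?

In B, the wh-phrase is extracted from inside a complex-NP island (relative clause) (introduced by "who"), which blocks movement.
In A, the extraction path crosses only that-complement boundaries, which are transparent.
So A is grammatical.

A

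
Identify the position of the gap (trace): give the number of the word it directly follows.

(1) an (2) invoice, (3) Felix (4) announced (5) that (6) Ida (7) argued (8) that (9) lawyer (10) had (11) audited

The displaced element is "an invoice" (word 2).
It is linked across 2 clause boundaries (that → Ø).
It functions as the direct object of "audited", so the gap sits immediately after word 11 ("audited").
Base order: Felix announced that Ida argued that lawyer had audited an invoice.

11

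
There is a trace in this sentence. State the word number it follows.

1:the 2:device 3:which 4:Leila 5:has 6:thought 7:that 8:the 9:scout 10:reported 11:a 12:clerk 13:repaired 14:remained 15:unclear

The displaced element is "the device" (word 2).
It is linked across 2 clause boundaries (that → Ø).
It functions as the direct object of "repaired", so the gap sits immediately after word 13 ("repaired").
Base order: Leila has thought that the scout reported a clerk repaired the device.

13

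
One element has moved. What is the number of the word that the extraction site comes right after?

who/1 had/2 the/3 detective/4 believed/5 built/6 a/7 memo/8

The displaced element is "who" (word 1).
It is linked across 1 clause boundary (Ø).
It functions as the subject of "built", so the gap sits immediately after word 5 ("believed").
Base order: The detective had believed that who built a memo.

5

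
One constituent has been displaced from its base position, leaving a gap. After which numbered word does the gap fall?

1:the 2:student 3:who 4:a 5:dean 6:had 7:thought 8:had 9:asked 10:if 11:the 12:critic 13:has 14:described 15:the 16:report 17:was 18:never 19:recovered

7

The displaced element is "the student" (word 2).
It is linked across 1 clause boundary (Ø).
It functions as the subject of "asked", so the gap sits immediately after word 7 ("thought").
Base order: A dean had thought that the student had asked if the critic has described the report.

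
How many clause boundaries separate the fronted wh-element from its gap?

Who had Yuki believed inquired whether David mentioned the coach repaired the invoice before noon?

1

"who" is extracted from the subject of "inquired".
Boundaries crossed, outermost first: [Ø] — 1 in total.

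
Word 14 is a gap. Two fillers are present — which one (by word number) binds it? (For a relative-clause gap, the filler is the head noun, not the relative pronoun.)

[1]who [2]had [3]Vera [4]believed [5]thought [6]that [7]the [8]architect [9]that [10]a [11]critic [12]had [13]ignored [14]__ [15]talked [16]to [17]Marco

8

The marked gap is inside the relative clause, the direct object of "ignored".
Its filler is the head noun "architect" (via "that"), at word 8.
(The other dependency links word 1 to a gap after word 4.)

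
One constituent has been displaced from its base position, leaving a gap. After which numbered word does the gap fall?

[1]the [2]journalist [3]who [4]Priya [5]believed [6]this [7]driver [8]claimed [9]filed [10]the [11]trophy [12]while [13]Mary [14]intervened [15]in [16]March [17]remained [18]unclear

The displaced element is "the journalist" (word 2).
It is linked across 2 clause boundaries (Ø → Ø).
It functions as the subject of "filed", so the gap sits immediately after word 8 ("claimed").
Base order: Priya believed this driver claimed the journalist filed the trophy while Mary intervened in March.

8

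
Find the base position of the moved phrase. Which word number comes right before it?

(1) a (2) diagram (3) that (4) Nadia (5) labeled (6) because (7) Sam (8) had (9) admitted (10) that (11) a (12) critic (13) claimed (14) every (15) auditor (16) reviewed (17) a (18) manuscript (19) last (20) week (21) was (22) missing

The displaced element is "a diagram" (word 2).
It functions as the direct object of "labeled", so the gap sits immediately after word 5 ("labeled").
Base order: Nadia labeled a diagram because Sam had admitted that a critic claimed every auditor reviewed a manuscript last week.

5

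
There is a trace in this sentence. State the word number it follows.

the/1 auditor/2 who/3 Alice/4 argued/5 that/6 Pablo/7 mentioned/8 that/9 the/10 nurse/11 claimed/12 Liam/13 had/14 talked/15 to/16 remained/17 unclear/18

The displaced element is "the auditor" (word 2).
It is linked across 3 clause boundaries (that → that → Ø).
It functions as the object of the preposition "to" of "talked", so the gap sits immediately after word 16 ("to").
Base order: Alice argued that Pablo mentioned that the nurse claimed Liam had talked to the auditor.

16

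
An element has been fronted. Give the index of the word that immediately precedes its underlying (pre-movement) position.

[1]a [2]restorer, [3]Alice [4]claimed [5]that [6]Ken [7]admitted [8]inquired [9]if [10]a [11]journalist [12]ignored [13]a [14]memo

7

The displaced element is "a restorer" (word 2).
It is linked across 2 clause boundaries (that → Ø).
It functions as the subject of "inquired", so the gap sits immediately after word 7 ("admitted").
Base order: Alice claimed that Ken admitted that a restorer inquired if a journalist ignored a memo.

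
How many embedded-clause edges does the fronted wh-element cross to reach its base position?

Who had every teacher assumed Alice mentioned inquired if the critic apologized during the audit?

"who" is extracted from the subject of "inquired".
Boundaries crossed, outermost first: [Ø], [Ø] — 2 in total.

2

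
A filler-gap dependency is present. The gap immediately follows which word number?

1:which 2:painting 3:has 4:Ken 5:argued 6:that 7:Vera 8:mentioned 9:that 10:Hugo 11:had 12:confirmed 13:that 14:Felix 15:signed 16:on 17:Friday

The displaced element is "which painting" (word 2).
It is linked across 3 clause boundaries (that → that → that).
It functions as the direct object of "signed", so the gap sits immediately after word 15 ("signed").
Base order: Ken has argued that Vera mentioned that Hugo had confirmed that Felix signed which painting on Friday.

15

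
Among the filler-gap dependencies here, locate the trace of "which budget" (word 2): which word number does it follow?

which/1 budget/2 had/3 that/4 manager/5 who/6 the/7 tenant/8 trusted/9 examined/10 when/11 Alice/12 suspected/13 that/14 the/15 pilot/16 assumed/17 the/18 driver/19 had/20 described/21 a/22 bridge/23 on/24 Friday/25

10

The displaced element is "which budget" (word 2).
It functions as the direct object of "examined", so the gap sits immediately after word 10 ("examined").
Base order: That manager who the tenant trusted had examined which budget when Alice suspected that the pilot assumed the driver had described a bridge on Friday.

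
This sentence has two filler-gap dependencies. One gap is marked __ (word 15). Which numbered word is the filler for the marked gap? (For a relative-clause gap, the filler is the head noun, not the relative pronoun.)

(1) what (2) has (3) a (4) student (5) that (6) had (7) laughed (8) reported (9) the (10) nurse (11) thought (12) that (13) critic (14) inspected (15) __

1

The marked gap is the direct object of "inspected".
Its filler is the fronted wh-phrase "what", at word 1.
(The other dependency links word 4 to a gap after word 5.)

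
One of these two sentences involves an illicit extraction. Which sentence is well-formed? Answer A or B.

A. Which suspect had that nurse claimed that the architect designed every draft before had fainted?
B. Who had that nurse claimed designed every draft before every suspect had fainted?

In A, the wh-phrase is extracted from inside an adjunct island (introduced by "before"), which blocks movement.
In B, the extraction path crosses only that-complement boundaries, which are transparent.
So B is grammatical.

B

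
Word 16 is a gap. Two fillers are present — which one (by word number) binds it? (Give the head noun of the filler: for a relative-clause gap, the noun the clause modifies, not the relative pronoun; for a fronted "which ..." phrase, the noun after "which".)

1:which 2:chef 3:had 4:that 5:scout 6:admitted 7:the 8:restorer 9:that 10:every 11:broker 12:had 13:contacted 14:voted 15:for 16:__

2

The marked gap is the object of the preposition "for" of "voted".
Its filler is the fronted wh-phrase "which chef", at word 2.
(The other dependency links word 8 to a gap after word 13.)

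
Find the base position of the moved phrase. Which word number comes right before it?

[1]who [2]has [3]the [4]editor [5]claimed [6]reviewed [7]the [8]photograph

The displaced element is "who" (word 1).
It is linked across 1 clause boundary (Ø).
It functions as the subject of "reviewed", so the gap sits immediately after word 5 ("claimed").
Base order: The editor has claimed that who reviewed the photograph.

5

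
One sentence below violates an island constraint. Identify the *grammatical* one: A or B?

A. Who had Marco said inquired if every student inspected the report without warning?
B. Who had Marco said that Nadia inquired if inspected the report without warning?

A

In B, the wh-phrase is extracted from inside a wh-island (introduced by "if"), which blocks movement.
In A, the extraction path crosses only that-complement boundaries, which are transparent.
So A is grammatical.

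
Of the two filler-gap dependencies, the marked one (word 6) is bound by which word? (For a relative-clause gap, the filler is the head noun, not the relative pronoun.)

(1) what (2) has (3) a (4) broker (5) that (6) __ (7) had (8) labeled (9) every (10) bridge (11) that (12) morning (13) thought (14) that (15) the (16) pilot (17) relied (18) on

4

The marked gap is inside the relative clause, the subject of "labeled".
Its filler is the head noun "broker" (via "that"), at word 4.
(The other dependency links word 1 to a gap after word 18.)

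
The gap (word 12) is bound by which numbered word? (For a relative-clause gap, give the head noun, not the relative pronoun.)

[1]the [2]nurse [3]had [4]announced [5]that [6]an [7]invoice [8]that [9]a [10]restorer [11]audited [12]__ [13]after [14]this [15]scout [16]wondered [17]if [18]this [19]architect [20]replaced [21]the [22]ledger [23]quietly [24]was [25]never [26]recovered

7

The gap at 12 is the object of "audited", inside a relative clause.
The relative pronoun is "that" (word 8); it is bound by the head noun immediately before it.
Its filler is the head noun "invoice", at word 7.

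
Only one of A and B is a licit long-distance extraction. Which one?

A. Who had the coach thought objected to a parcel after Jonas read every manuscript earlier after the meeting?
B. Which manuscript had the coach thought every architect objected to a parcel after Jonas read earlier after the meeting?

In B, the wh-phrase is extracted from inside an adjunct island (introduced by "after"), which blocks movement.
In A, the extraction path crosses only that-complement boundaries, which are transparent.
So A is grammatical.

A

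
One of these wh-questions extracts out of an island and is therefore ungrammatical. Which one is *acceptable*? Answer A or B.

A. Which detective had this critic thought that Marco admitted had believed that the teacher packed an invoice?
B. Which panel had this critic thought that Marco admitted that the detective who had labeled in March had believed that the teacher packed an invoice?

In B, the wh-phrase is extracted from inside a complex-NP island (relative clause) (introduced by "who"), which blocks movement.
In A, the extraction path crosses only that-complement boundaries, which are transparent.
So A is grammatical.

A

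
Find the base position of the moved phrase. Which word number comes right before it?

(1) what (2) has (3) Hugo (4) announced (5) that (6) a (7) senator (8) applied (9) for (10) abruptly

9

The displaced element is "what" (word 1).
It is linked across 1 clause boundary (that).
It functions as the object of the preposition "for" of "applied", so the gap sits immediately after word 9 ("for").
Base order: Hugo has announced that a senator applied for what abruptly.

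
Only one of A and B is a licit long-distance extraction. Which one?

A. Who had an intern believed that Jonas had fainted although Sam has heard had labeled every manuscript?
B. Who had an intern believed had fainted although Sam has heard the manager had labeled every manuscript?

B

In A, the wh-phrase is extracted from inside an adjunct island (introduced by "although"), which blocks movement.
In B, the extraction path crosses only that-complement boundaries, which are transparent.
So B is grammatical.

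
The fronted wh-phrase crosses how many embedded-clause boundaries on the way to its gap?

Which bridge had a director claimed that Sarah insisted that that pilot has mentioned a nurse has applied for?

"which bridge" is extracted from the PP object of "applied".
Boundaries crossed, outermost first: [that], [that], [Ø] — 3 in total.

3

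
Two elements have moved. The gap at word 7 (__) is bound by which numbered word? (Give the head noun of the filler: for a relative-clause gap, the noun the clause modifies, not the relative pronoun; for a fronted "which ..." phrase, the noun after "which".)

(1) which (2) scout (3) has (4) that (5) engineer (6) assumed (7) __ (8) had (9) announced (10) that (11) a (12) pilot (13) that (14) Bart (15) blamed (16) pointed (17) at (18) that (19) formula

2

The marked gap is the subject of "announced".
Its filler is the fronted wh-phrase "which scout", at word 2.
(The other dependency links word 12 to a gap after word 15.)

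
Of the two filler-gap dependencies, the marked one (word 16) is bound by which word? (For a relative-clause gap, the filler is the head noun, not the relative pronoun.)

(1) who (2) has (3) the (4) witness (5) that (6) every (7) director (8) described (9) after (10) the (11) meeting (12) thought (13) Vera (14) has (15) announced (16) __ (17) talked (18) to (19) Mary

1

The marked gap is the subject of "talked".
Its filler is the fronted wh-phrase "who", at word 1.
(The other dependency links word 4 to a gap after word 8.)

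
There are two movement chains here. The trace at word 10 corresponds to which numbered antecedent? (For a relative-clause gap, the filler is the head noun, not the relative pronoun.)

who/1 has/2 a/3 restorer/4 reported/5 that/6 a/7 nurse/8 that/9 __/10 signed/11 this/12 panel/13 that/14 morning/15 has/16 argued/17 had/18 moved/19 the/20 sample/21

The marked gap is inside the relative clause, the subject of "signed".
Its filler is the head noun "nurse" (via "that"), at word 8.
(The other dependency links word 1 to a gap after word 17.)

8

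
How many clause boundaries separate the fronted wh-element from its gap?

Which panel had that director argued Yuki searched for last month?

1

"which panel" is extracted from the PP object of "searched".
Boundaries crossed, outermost first: [Ø] — 1 in total.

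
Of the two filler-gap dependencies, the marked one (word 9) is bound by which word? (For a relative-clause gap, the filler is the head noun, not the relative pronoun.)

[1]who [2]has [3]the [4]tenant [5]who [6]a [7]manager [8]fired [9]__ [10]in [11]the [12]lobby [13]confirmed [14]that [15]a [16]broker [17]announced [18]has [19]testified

The marked gap is inside the relative clause, the direct object of "fired".
Its filler is the head noun "tenant" (via "who"), at word 4.
(The other dependency links word 1 to a gap after word 17.)

4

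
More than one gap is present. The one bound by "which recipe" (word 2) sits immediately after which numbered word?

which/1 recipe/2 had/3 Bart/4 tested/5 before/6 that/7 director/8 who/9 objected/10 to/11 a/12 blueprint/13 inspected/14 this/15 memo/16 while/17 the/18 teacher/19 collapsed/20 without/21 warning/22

5

The displaced element is "which recipe" (word 2).
It functions as the direct object of "tested", so the gap sits immediately after word 5 ("tested").
Base order: Bart had tested which recipe before that director who objected to a blueprint inspected this memo while the teacher collapsed without warning.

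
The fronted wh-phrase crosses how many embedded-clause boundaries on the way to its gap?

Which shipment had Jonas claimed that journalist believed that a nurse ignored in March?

"which shipment" is extracted from the object of "ignored".
Boundaries crossed, outermost first: [Ø], [that] — 2 in total.

2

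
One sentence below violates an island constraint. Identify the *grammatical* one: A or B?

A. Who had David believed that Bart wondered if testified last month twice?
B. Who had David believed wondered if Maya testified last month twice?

B

In A, the wh-phrase is extracted from inside a wh-island (introduced by "if"), which blocks movement.
In B, the extraction path crosses only that-complement boundaries, which are transparent.
So B is grammatical.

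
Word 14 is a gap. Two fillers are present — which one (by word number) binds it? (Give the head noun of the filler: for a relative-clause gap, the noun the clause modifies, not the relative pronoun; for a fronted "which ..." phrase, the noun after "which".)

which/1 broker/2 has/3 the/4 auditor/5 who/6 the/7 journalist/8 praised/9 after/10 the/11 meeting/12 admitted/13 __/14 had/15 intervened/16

2

The marked gap is the subject of "intervened".
Its filler is the fronted wh-phrase "which broker", at word 2.
(The other dependency links word 5 to a gap after word 9.)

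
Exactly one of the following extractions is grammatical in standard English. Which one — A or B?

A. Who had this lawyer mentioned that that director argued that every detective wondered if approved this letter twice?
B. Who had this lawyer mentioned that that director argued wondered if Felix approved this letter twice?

B

In A, the wh-phrase is extracted from inside a wh-island (introduced by "if"), which blocks movement.
In B, the extraction path crosses only that-complement boundaries, which are transparent.
So B is grammatical.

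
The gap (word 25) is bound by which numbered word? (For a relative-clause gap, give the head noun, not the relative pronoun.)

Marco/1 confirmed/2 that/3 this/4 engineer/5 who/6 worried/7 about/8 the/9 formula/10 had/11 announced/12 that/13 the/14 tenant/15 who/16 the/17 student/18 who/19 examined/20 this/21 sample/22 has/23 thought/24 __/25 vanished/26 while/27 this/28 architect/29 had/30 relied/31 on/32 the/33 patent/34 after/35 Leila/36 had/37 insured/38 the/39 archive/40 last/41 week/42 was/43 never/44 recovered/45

15

The gap at 25 is the subject of "vanished", inside a relative clause.
The relative pronoun is "who" (word 16); it is bound by the head noun immediately before it.
Its filler is the head noun "tenant", at word 15.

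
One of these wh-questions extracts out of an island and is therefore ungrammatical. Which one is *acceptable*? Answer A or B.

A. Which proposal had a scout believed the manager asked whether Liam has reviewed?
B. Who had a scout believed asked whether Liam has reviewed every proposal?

B

In A, the wh-phrase is extracted from inside a wh-island (introduced by "whether"), which blocks movement.
In B, the extraction path crosses only that-complement boundaries, which are transparent.
So B is grammatical.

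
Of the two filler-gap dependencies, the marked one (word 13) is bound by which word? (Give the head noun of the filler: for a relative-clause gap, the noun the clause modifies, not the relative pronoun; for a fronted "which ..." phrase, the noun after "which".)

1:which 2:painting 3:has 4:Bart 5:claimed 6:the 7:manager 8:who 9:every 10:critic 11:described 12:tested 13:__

2

The marked gap is the direct object of "tested".
Its filler is the fronted wh-phrase "which painting", at word 2.
(The other dependency links word 7 to a gap after word 11.)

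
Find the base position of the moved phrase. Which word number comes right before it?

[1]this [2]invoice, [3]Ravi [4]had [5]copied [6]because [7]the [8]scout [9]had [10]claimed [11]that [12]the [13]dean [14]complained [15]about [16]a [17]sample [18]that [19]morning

The displaced element is "this invoice" (word 2).
It functions as the direct object of "copied", so the gap sits immediately after word 5 ("copied").
Base order: Ravi had copied this invoice because the scout had claimed that the dean complained about a sample that morning.

5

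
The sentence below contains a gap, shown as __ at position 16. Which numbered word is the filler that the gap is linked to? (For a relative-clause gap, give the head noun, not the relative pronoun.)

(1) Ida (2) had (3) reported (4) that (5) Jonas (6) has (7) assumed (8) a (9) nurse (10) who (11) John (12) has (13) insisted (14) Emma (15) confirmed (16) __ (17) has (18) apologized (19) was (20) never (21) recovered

The gap at 16 is the subject of "apologized", inside a relative clause.
The relative pronoun is "who" (word 10); it is bound by the head noun immediately before it.
Its filler is the head noun "nurse", at word 9.

9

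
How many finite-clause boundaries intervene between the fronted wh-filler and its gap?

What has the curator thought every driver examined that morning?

"what" is extracted from the object of "examined".
Boundaries crossed, outermost first: [Ø] — 1 in total.

1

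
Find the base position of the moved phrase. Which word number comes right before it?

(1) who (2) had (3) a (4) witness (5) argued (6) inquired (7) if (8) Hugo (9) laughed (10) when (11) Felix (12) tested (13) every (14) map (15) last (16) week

5

The displaced element is "who" (word 1).
It is linked across 1 clause boundary (Ø).
It functions as the subject of "inquired", so the gap sits immediately after word 5 ("argued").
Base order: A witness had argued who inquired if Hugo laughed when Felix tested every map last week.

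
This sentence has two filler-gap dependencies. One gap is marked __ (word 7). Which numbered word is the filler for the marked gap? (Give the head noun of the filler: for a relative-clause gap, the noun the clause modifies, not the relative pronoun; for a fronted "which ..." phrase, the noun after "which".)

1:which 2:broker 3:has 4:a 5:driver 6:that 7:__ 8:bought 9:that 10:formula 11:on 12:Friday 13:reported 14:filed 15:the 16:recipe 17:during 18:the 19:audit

The marked gap is inside the relative clause, the subject of "bought".
Its filler is the head noun "driver" (via "that"), at word 5.
(The other dependency links word 2 to a gap after word 13.)

5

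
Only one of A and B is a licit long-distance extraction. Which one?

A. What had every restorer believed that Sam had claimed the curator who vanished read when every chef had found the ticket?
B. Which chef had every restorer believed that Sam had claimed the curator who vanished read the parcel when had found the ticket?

In B, the wh-phrase is extracted from inside an adjunct island (introduced by "when"), which blocks movement.
In A, the extraction path crosses only that-complement boundaries, which are transparent.
So A is grammatical.

A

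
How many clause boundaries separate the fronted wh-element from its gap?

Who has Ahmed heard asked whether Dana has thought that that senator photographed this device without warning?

1

"who" is extracted from the subject of "asked".
Boundaries crossed, outermost first: [Ø] — 1 in total.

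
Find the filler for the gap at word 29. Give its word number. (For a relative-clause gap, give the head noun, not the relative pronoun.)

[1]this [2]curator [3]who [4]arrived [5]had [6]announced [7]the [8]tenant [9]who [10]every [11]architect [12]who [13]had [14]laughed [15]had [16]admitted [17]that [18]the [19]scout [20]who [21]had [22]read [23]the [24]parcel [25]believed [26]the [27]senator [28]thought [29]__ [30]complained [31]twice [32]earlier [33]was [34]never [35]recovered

8

The gap at 29 is the subject of "complained", inside a relative clause.
The relative pronoun is "who" (word 9); it is bound by the head noun immediately before it.
Its filler is the head noun "tenant", at word 8.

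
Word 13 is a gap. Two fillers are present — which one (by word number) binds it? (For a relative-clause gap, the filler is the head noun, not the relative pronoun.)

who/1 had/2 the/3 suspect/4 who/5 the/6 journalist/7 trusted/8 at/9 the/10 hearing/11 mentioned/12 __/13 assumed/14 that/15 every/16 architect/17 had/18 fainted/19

The marked gap is the subject of "assumed".
Its filler is the fronted wh-phrase "who", at word 1.
(The other dependency links word 4 to a gap after word 8.)

1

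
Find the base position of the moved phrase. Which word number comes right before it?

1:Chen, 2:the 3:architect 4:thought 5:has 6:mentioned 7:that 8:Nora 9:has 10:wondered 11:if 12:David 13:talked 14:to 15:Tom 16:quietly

The displaced element is "Chen" (word 1).
It is linked across 1 clause boundary (Ø).
It functions as the subject of "mentioned", so the gap sits immediately after word 4 ("thought").
Base order: The architect thought that Chen has mentioned that Nora has wondered if David talked to Tom quietly.

4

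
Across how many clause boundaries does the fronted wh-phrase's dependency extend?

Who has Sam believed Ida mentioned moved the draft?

"who" is extracted from the subject of "moved".
Boundaries crossed, outermost first: [Ø], [Ø] — 2 in total.

2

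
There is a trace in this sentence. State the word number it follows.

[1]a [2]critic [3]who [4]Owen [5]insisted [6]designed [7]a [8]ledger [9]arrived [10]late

The displaced element is "a critic" (word 2).
It is linked across 1 clause boundary (Ø).
It functions as the subject of "designed", so the gap sits immediately after word 5 ("insisted").
Base order: Owen insisted a critic designed a ledger.

5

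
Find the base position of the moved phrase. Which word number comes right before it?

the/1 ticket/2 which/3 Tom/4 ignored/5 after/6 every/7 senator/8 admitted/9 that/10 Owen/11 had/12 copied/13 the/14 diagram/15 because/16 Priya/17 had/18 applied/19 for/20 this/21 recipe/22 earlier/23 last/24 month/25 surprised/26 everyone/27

The displaced element is "the ticket" (word 2).
It functions as the direct object of "ignored", so the gap sits immediately after word 5 ("ignored").
Base order: Tom ignored the ticket after every senator admitted that Owen had copied the diagram because Priya had applied for this recipe earlier last month.

5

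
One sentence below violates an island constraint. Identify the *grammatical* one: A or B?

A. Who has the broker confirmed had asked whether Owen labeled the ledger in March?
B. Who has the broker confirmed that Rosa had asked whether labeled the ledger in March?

A

In B, the wh-phrase is extracted from inside a wh-island (introduced by "whether"), which blocks movement.
In A, the extraction path crosses only that-complement boundaries, which are transparent.
So A is grammatical.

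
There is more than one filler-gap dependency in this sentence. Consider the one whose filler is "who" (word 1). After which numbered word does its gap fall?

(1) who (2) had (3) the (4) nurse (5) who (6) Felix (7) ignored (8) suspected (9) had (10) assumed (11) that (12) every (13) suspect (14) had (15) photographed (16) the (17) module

8

The displaced element is "who" (word 1).
It is linked across 1 clause boundary (Ø).
It functions as the subject of "assumed", so the gap sits immediately after word 8 ("suspected").
Base order: The nurse who Felix ignored had suspected that who had assumed that every suspect had photographed the module.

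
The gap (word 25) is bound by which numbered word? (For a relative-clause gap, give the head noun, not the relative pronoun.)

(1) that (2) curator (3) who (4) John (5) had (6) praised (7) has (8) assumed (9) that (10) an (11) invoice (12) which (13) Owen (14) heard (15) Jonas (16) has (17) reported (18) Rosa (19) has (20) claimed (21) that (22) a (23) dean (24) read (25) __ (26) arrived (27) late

The gap at 25 is the object of "read", inside a relative clause.
The relative pronoun is "which" (word 12); it is bound by the head noun immediately before it.
Its filler is the head noun "invoice", at word 11.

11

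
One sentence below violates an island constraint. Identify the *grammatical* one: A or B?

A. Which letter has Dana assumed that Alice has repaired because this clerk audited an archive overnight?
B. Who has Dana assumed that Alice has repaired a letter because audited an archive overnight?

In B, the wh-phrase is extracted from inside an adjunct island (introduced by "because"), which blocks movement.
In A, the extraction path crosses only that-complement boundaries, which are transparent.
So A is grammatical.

A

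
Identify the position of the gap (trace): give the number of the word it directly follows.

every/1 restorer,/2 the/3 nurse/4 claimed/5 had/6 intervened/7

5

The displaced element is "every restorer" (word 2).
It is linked across 1 clause boundary (Ø).
It functions as the subject of "intervened", so the gap sits immediately after word 5 ("claimed").
Base order: The nurse claimed that every restorer had intervened.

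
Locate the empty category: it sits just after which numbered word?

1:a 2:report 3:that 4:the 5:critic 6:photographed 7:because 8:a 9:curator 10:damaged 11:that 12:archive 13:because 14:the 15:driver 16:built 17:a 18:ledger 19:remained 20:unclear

The displaced element is "a report" (word 2).
It functions as the direct object of "photographed", so the gap sits immediately after word 6 ("photographed").
Base order: The critic photographed a report because a curator damaged that archive because the driver built a ledger.

6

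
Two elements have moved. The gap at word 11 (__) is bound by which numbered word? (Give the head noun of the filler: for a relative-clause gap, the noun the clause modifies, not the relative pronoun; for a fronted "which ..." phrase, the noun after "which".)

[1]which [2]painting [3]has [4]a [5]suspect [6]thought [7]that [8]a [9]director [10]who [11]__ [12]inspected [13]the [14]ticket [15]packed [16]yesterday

9

The marked gap is inside the relative clause, the subject of "inspected".
Its filler is the head noun "director" (via "who"), at word 9.
(The other dependency links word 2 to a gap after word 15.)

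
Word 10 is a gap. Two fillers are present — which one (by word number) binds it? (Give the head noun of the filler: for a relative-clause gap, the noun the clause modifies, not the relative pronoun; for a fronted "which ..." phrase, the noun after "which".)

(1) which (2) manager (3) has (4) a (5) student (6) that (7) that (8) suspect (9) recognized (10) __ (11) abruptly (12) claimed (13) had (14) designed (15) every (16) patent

The marked gap is inside the relative clause, the direct object of "recognized".
Its filler is the head noun "student" (via "that"), at word 5.
(The other dependency links word 2 to a gap after word 12.)

5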